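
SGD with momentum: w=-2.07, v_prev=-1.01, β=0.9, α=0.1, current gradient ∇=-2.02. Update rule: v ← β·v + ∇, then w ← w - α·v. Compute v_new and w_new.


v_new = 0.9·-1.01 - 2.02 = -0.909 - 2.02 = -2.929
w_new = -2.07 - 0.1·-2.929 = -2.07 + 0.2929 = -1.7771

v_new=-2.929, w_new=-1.7771


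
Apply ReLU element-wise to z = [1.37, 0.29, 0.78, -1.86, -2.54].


ReLU(1.37) = max(0, 1.37) = 1.37
ReLU(0.29) = max(0, 0.29) = 0.29
ReLU(0.78) = max(0, 0.78) = 0.78
ReLU(-1.86) = max(0, -1.86) = 0.0
ReLU(-2.54) = max(0, -2.54) = 0.0
result = [1.37, 0.29, 0.78, 0.0, 0.0]

[1.37, 0.29, 0.78, 0.0, 0.0]


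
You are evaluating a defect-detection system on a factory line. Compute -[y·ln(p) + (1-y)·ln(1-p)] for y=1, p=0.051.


BCE = -[y·ln(p) + (1-y)·ln(1-p)]
= -1·ln(0.051) - 0
= -ln(0.051) = 2.9759

2.9759


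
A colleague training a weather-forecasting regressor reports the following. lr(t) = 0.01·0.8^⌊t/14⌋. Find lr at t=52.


n_drops = ⌊52/14⌋ = 3
lr = 0.01·0.8^3 = 0.01·0.512 = 0.00512

0.00512


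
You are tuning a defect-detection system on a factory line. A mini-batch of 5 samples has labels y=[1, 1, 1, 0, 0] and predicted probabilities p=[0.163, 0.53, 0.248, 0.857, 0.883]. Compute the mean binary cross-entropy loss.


L[0] = -ln(0.163) = 1.814
L[1] = -ln(0.53) = 0.6349
L[2] = -ln(0.248) = 1.3943
L[3] = -ln(1-0.857) = -ln(0.143) = 1.9449
L[4] = -ln(1-0.883) = -ln(0.117) = 2.1456
mean = (1.814 + 0.6349 + 1.3943 + 1.9449 + 2.1456)/5 = 1.5867

1.5867


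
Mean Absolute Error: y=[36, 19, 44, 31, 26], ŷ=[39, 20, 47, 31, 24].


Absolute errors: |36-39|=3, |19-20|=1, |44-47|=3, |31-31|=0, |26-24|=2
Sum = 9
MAE = 9/5 = 9/5

9/5


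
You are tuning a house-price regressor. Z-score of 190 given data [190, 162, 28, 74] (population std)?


μ = 113.5, σ = 65.3357
z = (190 - 113.5)/65.3357 = 1.1709

1.1709


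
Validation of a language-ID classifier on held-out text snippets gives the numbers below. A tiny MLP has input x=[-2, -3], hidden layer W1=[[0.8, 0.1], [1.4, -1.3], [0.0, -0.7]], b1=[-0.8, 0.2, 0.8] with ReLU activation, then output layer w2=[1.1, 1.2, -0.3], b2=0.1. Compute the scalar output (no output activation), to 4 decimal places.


z1[0] = (0.8)·(-2) + (0.1)·(-3) - 0.8 = -2.7
z1[1] = (1.4)·(-2) + (-1.3)·(-3) + 0.2 = 1.3
z1[2] = (0.0)·(-2) + (-0.7)·(-3) + 0.8 = 2.9
h = ReLU(z1) = [0.0, 1.3, 2.9]
output = (1.1)·(0.0) + (1.2)·(1.3) + (-0.3)·(2.9) + 0.1 = 0.79

0.79


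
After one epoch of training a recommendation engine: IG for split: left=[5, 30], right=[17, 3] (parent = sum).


Parent = [22, 33], H_parent = 0.971
H_left = 0.5917 (n=35), H_right = 0.6098 (n=20)
H_children = (35/55)·0.5917 + (20/55)·0.6098 = 0.5983
IG = 0.971 - 0.5983 = 0.3727

0.3727


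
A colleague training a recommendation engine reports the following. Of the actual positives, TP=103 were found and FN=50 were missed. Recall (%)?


Recall = TP/(TP+FN)
= 103/(103+50)
= 103/153 = 67.32%

67.32%


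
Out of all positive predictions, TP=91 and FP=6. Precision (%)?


Precision = TP/(TP+FP)
= 91/(91+6)
= 91/97 = 93.81%

93.81%


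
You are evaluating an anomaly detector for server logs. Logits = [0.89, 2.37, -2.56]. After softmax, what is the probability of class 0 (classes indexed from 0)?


Exponentials: e^0.89=2.4351, e^2.37=10.6974, e^-2.56=0.0773
Sum = 13.2098
Softmax = [0.1843, 0.8098, 0.0059]
p[0] = 2.4351/13.2098 = 0.1843

0.1843


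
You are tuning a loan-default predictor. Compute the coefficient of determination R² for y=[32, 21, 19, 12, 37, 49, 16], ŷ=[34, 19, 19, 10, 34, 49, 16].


ȳ = 26.5714
SS_res = Σ(y-ŷ)² = 21
SS_tot = Σ(y-ȳ)² = 1053.71
R² = 1 - SS_res/SS_tot = 1 - 0.0199 = 0.9801

0.9801


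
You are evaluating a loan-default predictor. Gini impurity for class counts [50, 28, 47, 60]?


Probabilities: [50/185, 28/185, 47/185, 60/185] ≈ [0.2703, 0.1514, 0.2541, 0.3243]
Σpᵢ² = (2500 + 784 + 2209 + 3600)/185² = 9093/34225
Gini = 1 - Σpᵢ² = 1 - 9093/34225 = 0.7343

0.7343


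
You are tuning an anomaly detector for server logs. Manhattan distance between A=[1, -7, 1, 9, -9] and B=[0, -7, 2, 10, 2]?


d = |1-0| + |-7+ 7| + |1-2| + |9-10| + |-9-2|
  = 1 + 0 + 1 + 1 + 11
  = 14

14


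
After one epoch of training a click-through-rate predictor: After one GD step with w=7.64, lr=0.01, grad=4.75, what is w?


w_new = w - α·∇
= 7.64 - 0.01·4.75
= 7.64 - 0.0475
= 7.5925

7.5925


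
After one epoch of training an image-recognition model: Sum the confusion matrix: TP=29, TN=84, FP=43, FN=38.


Total = TP + TN + FP + FN
= 29 + 84 + 43 + 38
= 194
(Predicted positive: 72, predicted negative: 122)

194


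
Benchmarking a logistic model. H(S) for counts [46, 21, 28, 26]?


Probabilities: [46/121, 21/121, 28/121, 26/121] ≈ [0.3802, 0.1736, 0.2314, 0.2149]
H = -((46/121)·log₂(46/121) + (21/121)·log₂(21/121) + (28/121)·log₂(28/121) + (26/121)·log₂(26/121))
  = 1.9342 bits

1.9342 bits


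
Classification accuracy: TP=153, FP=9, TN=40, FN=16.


Accuracy = (TP+TN)/(TP+TN+FP+FN)
= (153+40)/(218)
= 193/218 = 88.53%

88.53%


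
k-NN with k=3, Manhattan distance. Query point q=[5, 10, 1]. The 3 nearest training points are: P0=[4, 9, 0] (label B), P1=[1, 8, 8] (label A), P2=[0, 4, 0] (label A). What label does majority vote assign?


d(q,P0) = 3  (label B)
d(q,P1) = 13  (label A)
d(q,P2) = 12  (label A)
Votes: A=2, B=1
Majority → A

A


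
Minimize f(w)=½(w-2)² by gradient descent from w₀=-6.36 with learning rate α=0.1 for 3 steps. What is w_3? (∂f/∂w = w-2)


step 1: grad = -6.36-2 = -8.36; w = -6.36 - 0.1·(-8.36) = -5.524
step 2: grad = -5.524-2 = -7.524; w = -5.524 - 0.1·(-7.524) = -4.7716
step 3: grad = -4.7716-2 = -6.7716; w = -4.7716 - 0.1·(-6.7716) = -4.09444

-4.09444


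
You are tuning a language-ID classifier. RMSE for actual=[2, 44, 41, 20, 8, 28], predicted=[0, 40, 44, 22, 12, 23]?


MSE = 74/6 = 12.3333
RMSE = √(74/6) = 3.5119

3.5119


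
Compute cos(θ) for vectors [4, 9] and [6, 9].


A·B = 4·6 + 9·9 = 105
‖A‖ = √97 = 9.8489, ‖B‖ = √117 = 10.8167
cos = 105/(√97·√117) = 105/√11349 = 0.9856

0.9856


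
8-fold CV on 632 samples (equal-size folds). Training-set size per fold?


Fold size = 632/8 = 79
Training per fold = 632 - 79 = 553

553


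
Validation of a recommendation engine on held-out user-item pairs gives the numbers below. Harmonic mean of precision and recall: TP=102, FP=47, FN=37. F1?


Precision = 102/149 = 0.6846
Recall = 102/139 = 0.7338
F1 = 2·P·R/(P+R) = 2·TP/(2·TP+FP+FN) = 204/(204+47+37) = 204/288 = 0.7083

0.7083


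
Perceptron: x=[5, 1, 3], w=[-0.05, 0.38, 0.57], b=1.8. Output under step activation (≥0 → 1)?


z = (5)·(-0.05) + (1)·(0.38) + (3)·(0.57) + 1.8
  = 3.64
step(z) = 1 (z≥0)

1


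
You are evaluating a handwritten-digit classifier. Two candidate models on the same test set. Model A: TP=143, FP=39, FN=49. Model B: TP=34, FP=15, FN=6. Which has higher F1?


Model A: P=143/182=0.7857, R=143/192=0.7448, F1=2PR/(P+R)=2TP/(2TP+FP+FN)=286/374=0.7647
Model B: P=34/49=0.6939, R=34/40=0.85, F1=2PR/(P+R)=2TP/(2TP+FP+FN)=68/89=0.764
0.7647 > 0.764 → Model A

Model A


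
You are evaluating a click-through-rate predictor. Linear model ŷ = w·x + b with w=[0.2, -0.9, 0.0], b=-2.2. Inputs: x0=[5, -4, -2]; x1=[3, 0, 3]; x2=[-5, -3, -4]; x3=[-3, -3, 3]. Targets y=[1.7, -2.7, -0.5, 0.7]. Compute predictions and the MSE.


ŷ0 = (0.2)·(5) + (-0.9)·(-4) + (0.0)·(-2) - 2.2 = 2.4
ŷ1 = (0.2)·(3) + (-0.9)·(0) + (0.0)·(3) - 2.2 = -1.6
ŷ2 = (0.2)·(-5) + (-0.9)·(-3) + (0.0)·(-4) - 2.2 = -0.5
ŷ3 = (0.2)·(-3) + (-0.9)·(-3) + (0.0)·(3) - 2.2 = -0.1
errors² = [0.49, 1.21, 0.0, 0.64]
MSE = 2.3400/4 = 0.585

0.585


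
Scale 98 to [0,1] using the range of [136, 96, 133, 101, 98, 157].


min=96, max=157
(98-96)/(157-96) = 2/61 = 0.0328

0.0328


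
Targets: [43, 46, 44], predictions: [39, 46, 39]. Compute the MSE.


Squared errors: (43-39)²=16, (46-46)²=0, (44-39)²=25
Sum = 41
MSE = 41/3 = 41/3

41/3


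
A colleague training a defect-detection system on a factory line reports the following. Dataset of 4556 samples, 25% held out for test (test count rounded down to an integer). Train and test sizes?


Test = ⌊4556·25/100⌋ = 1139
Train = 4556 - 1139 = 3417

Train: 3417, Test: 1139


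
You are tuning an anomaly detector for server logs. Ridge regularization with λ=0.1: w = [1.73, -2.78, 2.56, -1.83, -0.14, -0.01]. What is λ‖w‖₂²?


‖w‖₂² = (1.73)² + (-2.78)² + (2.56)² + (-1.83)² + (-0.14)² + (-0.01)²
     = 2.9929 + 7.7284 + 6.5536 + 3.3489 + 0.0196 + 0.0001
     = 20.6435
λ·‖w‖₂² = 0.1·20.6435 = 2.06435

2.06435


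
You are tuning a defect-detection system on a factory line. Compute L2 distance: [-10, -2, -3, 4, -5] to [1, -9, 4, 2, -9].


d = √((-10-1)² + (-2+ 9)² + (-3-4)² + (4-2)² + (-5+ 9)²)
  = √(121 + 49 + 49 + 4 + 16)
  = √239 = 15.4596

15.4596


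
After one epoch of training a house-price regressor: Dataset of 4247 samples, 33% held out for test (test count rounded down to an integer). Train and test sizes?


Test = ⌊4247·33/100⌋ = 1401
Train = 4247 - 1401 = 2846

Train: 2846, Test: 1401


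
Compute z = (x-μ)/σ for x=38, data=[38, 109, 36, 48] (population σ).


μ = 57.75, σ = 29.9364
z = (38 - 57.75)/29.9364 = -0.6597

-0.6597


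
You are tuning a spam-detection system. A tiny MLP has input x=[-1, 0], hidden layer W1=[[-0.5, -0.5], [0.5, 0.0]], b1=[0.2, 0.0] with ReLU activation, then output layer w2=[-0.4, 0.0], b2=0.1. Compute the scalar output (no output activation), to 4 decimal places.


z1[0] = (-0.5)·(-1) + (-0.5)·(0) + 0.2 = 0.7
z1[1] = (0.5)·(-1) + (0.0)·(0) + 0.0 = -0.5
h = ReLU(z1) = [0.7, 0.0]
output = (-0.4)·(0.7) + (0.0)·(0.0) + 0.1 = -0.18

-0.18


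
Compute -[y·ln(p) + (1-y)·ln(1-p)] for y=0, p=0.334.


BCE = -[y·ln(p) + (1-y)·ln(1-p)]
= -0 - 1·ln(1-0.334)
= -ln(0.666) = 0.4065

0.4065


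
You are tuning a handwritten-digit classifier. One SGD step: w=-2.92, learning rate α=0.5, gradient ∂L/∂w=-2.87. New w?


w_new = w - α·∇
= -2.92 - 0.5·-2.87
= -2.92 + 1.435
= -1.485

-1.485


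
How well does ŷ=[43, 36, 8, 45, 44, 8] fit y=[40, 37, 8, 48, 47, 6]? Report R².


ȳ = 31
SS_res = Σ(y-ŷ)² = 32
SS_tot = Σ(y-ȳ)² = 1816
R² = 1 - SS_res/SS_tot = 1 - 0.0176 = 0.9824

0.9824


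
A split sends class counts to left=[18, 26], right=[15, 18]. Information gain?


Parent = [33, 44], H_parent = 0.9852
H_left = 0.976 (n=44), H_right = 0.994 (n=33)
H_children = (44/77)·0.976 + (33/77)·0.994 = 0.9837
IG = 0.9852 - 0.9837 = 0.0015

0.0015


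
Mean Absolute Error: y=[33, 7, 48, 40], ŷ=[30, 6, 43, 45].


Absolute errors: |33-30|=3, |7-6|=1, |48-43|=5, |40-45|=5
Sum = 14
MAE = 14/4 = 7/2

7/2


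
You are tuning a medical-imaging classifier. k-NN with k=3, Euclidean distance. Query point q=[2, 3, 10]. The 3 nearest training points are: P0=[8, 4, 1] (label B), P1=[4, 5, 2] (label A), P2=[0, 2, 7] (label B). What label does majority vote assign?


d(q,P0) = 10.8628  (label B)
d(q,P1) = 8.4853  (label A)
d(q,P2) = 3.7417  (label B)
Votes: A=1, B=2
Majority → B

B


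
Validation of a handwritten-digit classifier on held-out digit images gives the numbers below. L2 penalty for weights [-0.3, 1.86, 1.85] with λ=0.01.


‖w‖₂² = (-0.3)² + (1.86)² + (1.85)²
     = 0.09 + 3.4596 + 3.4225
     = 6.9721
λ·‖w‖₂² = 0.01·6.9721 = 0.069721

0.069721


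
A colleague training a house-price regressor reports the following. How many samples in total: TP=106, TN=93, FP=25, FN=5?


Total = TP + TN + FP + FN
= 106 + 93 + 25 + 5
= 229
(Predicted positive: 131, predicted negative: 98)

229


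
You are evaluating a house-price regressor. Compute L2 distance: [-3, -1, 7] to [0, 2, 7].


d = √((-3-0)² + (-1-2)² + (7-7)²)
  = √(9 + 9 + 0)
  = √18 = 4.2426

4.2426


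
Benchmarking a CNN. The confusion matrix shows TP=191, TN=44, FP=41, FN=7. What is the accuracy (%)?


Accuracy = (TP+TN)/(TP+TN+FP+FN)
= (191+44)/(283)
= 235/283 = 83.04%

83.04%


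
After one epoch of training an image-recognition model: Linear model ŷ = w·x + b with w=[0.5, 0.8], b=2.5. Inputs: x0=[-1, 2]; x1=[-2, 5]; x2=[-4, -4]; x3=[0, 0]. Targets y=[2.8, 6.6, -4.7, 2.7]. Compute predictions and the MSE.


ŷ0 = (0.5)·(-1) + (0.8)·(2) + 2.5 = 3.6
ŷ1 = (0.5)·(-2) + (0.8)·(5) + 2.5 = 5.5
ŷ2 = (0.5)·(-4) + (0.8)·(-4) + 2.5 = -2.7
ŷ3 = (0.5)·(0) + (0.8)·(0) + 2.5 = 2.5
errors² = [0.64, 1.21, 4.0, 0.04]
MSE = 5.8900/4 = 1.4725

1.4725


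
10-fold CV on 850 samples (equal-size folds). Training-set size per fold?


Fold size = 850/10 = 85
Training per fold = 850 - 85 = 765

765


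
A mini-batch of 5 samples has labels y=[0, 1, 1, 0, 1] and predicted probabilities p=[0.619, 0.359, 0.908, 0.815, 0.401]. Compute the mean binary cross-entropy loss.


L[0] = -ln(1-0.619) = -ln(0.381) = 0.965
L[1] = -ln(0.359) = 1.0244
L[2] = -ln(0.908) = 0.0965
L[3] = -ln(1-0.815) = -ln(0.185) = 1.6874
L[4] = -ln(0.401) = 0.9138
mean = (0.965 + 1.0244 + 0.0965 + 1.6874 + 0.9138)/5 = 0.9374

0.9374


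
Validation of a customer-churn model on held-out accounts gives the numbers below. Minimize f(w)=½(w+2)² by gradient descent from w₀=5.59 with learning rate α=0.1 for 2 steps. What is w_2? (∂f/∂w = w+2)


step 1: grad = 5.59+2 = 7.59; w = 5.59 - 0.1·(7.59) = 4.831
step 2: grad = 4.831+2 = 6.831; w = 4.831 - 0.1·(6.831) = 4.1479

4.1479


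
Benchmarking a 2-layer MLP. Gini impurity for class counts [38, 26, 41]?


Probabilities: [38/105, 26/105, 41/105] ≈ [0.3619, 0.2476, 0.3905]
Σpᵢ² = (1444 + 676 + 1681)/105² = 3801/11025
Gini = 1 - Σpᵢ² = 1 - 3801/11025 = 0.6552

0.6552


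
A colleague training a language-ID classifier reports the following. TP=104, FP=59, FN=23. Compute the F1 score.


Precision = 104/163 = 0.638
Recall = 104/127 = 0.8189
F1 = 2·P·R/(P+R) = 2·TP/(2·TP+FP+FN) = 208/(208+59+23) = 208/290 = 0.7172

0.7172


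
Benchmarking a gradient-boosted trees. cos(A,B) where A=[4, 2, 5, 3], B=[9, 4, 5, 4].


A·B = 4·9 + 2·4 + 5·5 + 3·4 = 81
‖A‖ = √54 = 7.3485, ‖B‖ = √138 = 11.7473
cos = 81/(√54·√138) = 81/√7452 = 0.9383

0.9383


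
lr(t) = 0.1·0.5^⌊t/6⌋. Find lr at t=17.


n_drops = ⌊17/6⌋ = 2
lr = 0.1·0.5^2 = 0.1·0.25 = 0.025

0.025


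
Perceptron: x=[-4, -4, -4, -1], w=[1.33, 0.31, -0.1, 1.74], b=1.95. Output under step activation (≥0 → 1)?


z = (-4)·(1.33) + (-4)·(0.31) + (-4)·(-0.1) + (-1)·(1.74) + 1.95
  = -5.95
step(z) = 0 (z<0)

0


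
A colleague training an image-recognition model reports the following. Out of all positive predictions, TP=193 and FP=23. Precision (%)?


Precision = TP/(TP+FP)
= 193/(193+23)
= 193/216 = 89.35%

89.35%


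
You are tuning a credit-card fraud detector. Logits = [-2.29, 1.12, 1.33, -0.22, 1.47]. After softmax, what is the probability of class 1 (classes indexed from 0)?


Exponentials: e^-2.29=0.1013, e^1.12=3.0649, e^1.33=3.781, e^-0.22=0.8025, e^1.47=4.3492
Sum = 12.0989
Softmax = [0.0084, 0.2533, 0.3125, 0.0663, 0.3595]
p[1] = 3.0649/12.0989 = 0.2533

0.2533


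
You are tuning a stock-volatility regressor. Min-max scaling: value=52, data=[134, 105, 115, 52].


min=52, max=134
(52-52)/(134-52) = 0/82 = 0.0

0.0


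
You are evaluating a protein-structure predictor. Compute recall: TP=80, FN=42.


Recall = TP/(TP+FN)
= 80/(80+42)
= 80/122 = 65.57%

65.57%


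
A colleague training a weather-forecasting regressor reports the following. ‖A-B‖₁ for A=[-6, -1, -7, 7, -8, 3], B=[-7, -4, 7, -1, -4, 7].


d = |-6+ 7| + |-1+ 4| + |-7-7| + |7+ 1| + |-8+ 4| + |3-7|
  = 1 + 3 + 14 + 8 + 4 + 4
  = 34

34


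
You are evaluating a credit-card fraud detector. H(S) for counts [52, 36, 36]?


Probabilities: [52/124, 36/124, 36/124] ≈ [0.4194, 0.2903, 0.2903]
H = -((52/124)·log₂(52/124) + (36/124)·log₂(36/124) + (36/124)·log₂(36/124))
  = 1.5618 bits

1.5618 bits


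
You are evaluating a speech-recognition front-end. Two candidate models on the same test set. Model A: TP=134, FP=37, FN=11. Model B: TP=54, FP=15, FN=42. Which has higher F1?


Model A: P=134/171=0.7836, R=134/145=0.9241, F1=2PR/(P+R)=2TP/(2TP+FP+FN)=268/316=0.8481
Model B: P=54/69=0.7826, R=54/96=0.5625, F1=2PR/(P+R)=2TP/(2TP+FP+FN)=108/165=0.6545
0.8481 > 0.6545 → Model A

Model A


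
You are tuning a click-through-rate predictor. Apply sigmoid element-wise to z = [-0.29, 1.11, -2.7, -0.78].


σ(-0.29) = 1/(1+e^0.29) = 0.428
σ(1.11) = 1/(1+e^-1.11) = 0.7521
σ(-2.7) = 1/(1+e^2.7) = 0.063
σ(-0.78) = 1/(1+e^0.78) = 0.3143
result = [0.428, 0.7521, 0.063, 0.3143]

[0.428, 0.7521, 0.063, 0.3143]


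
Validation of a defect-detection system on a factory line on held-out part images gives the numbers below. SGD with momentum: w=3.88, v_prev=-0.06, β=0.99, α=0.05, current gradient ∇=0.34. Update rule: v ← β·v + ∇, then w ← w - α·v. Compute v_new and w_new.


v_new = 0.99·-0.06 + 0.34 = -0.0594 + 0.34 = 0.2806
w_new = 3.88 - 0.05·0.2806 = 3.88 - 0.01403 = 3.86597

v_new=0.2806, w_new=3.86597


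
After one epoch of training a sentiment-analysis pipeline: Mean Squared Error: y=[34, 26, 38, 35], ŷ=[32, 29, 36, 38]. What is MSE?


Squared errors: (34-32)²=4, (26-29)²=9, (38-36)²=4, (35-38)²=9
Sum = 26
MSE = 26/4 = 13/2

13/2


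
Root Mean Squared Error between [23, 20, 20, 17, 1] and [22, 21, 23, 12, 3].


MSE = 40/5 = 8
RMSE = √(40/5) = 2.8284

2.8284


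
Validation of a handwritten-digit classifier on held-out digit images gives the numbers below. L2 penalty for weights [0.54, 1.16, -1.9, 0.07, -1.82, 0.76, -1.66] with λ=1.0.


‖w‖₂² = (0.54)² + (1.16)² + (-1.9)² + (0.07)² + (-1.82)² + (0.76)² + (-1.66)²
     = 0.2916 + 1.3456 + 3.61 + 0.0049 + 3.3124 + 0.5776 + 2.7556
     = 11.8977
λ·‖w‖₂² = 1.0·11.8977 = 11.8977

11.8977


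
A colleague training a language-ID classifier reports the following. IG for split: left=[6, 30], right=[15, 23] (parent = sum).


Parent = [21, 53], H_parent = 0.8606
H_left = 0.65 (n=36), H_right = 0.9678 (n=38)
H_children = (36/74)·0.65 + (38/74)·0.9678 = 0.8132
IG = 0.8606 - 0.8132 = 0.0474

0.0474


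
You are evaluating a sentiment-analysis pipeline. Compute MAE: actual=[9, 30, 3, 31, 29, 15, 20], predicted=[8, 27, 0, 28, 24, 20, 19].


Absolute errors: |9-8|=1, |30-27|=3, |3-0|=3, |31-28|=3, |29-24|=5, |15-20|=5, |20-19|=1
Sum = 21
MAE = 21/7 = 3

3


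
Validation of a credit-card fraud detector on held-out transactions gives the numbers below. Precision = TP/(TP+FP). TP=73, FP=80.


Precision = TP/(TP+FP)
= 73/(73+80)
= 73/153 = 47.71%

47.71%


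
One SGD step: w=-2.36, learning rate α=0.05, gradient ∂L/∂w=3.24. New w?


w_new = w - α·∇
= -2.36 - 0.05·3.24
= -2.36 - 0.162
= -2.522

-2.522


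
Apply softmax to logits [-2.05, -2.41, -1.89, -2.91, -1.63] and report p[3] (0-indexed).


Exponentials: e^-2.05=0.1287, e^-2.41=0.0898, e^-1.89=0.1511, e^-2.91=0.0545, e^-1.63=0.1959
Sum = 0.62
Softmax = [0.2076, 0.1449, 0.2437, 0.0879, 0.316]
p[3] = 0.0545/0.62 = 0.0879

0.0879


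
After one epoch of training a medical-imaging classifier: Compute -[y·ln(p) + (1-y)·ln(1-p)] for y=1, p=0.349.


BCE = -[y·ln(p) + (1-y)·ln(1-p)]
= -1·ln(0.349) - 0
= -ln(0.349) = 1.0527

1.0527


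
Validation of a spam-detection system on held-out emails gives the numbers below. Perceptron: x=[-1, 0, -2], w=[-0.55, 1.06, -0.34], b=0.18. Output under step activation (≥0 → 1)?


z = (-1)·(-0.55) + (0)·(1.06) + (-2)·(-0.34) + 0.18
  = 1.41
step(z) = 1 (z≥0)

1


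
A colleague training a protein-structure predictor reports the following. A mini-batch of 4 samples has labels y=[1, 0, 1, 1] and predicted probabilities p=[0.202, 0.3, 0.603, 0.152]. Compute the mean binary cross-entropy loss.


L[0] = -ln(0.202) = 1.5995
L[1] = -ln(1-0.3) = -ln(0.7) = 0.3567
L[2] = -ln(0.603) = 0.5058
L[3] = -ln(0.152) = 1.8839
mean = (1.5995 + 0.3567 + 0.5058 + 1.8839)/4 = 1.0865

1.0865


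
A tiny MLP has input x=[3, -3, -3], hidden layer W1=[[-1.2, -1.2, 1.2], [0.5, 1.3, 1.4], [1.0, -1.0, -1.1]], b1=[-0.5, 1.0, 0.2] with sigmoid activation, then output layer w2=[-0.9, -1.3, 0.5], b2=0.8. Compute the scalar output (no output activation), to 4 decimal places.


z1[0] = (-1.2)·(3) + (-1.2)·(-3) + (1.2)·(-3) - 0.5 = -4.1
z1[1] = (0.5)·(3) + (1.3)·(-3) + (1.4)·(-3) + 1.0 = -5.6
z1[2] = (1.0)·(3) + (-1.0)·(-3) + (-1.1)·(-3) + 0.2 = 9.5
h = sigmoid(z1) = [0.0163, 0.0037, 0.9999]
output = (-0.9)·(0.0163) + (-1.3)·(0.0037) + (0.5)·(0.9999) + 0.8 = 1.2805

1.2805


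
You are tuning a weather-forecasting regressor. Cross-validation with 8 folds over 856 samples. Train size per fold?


Fold size = 856/8 = 107
Training per fold = 856 - 107 = 749

749


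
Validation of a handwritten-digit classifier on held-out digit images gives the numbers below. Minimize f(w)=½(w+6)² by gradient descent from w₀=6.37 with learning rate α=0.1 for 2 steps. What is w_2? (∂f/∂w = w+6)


step 1: grad = 6.37+6 = 12.37; w = 6.37 - 0.1·(12.37) = 5.133
step 2: grad = 5.133+6 = 11.133; w = 5.133 - 0.1·(11.133) = 4.0197

4.0197


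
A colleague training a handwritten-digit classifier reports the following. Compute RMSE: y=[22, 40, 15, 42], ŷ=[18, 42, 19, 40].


MSE = 40/4 = 10
RMSE = √(40/4) = 3.1623

3.1623


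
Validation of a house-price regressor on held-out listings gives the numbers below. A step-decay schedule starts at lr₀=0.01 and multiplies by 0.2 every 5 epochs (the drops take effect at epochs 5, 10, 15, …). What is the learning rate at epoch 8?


n_drops = ⌊8/5⌋ = 1
lr = 0.01·0.2^1 = 0.01·0.2 = 0.002

0.002


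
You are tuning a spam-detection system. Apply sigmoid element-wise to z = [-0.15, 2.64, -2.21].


σ(-0.15) = 1/(1+e^0.15) = 0.4626
σ(2.64) = 1/(1+e^-2.64) = 0.9334
σ(-2.21) = 1/(1+e^2.21) = 0.0989
result = [0.4626, 0.9334, 0.0989]

[0.4626, 0.9334, 0.0989]


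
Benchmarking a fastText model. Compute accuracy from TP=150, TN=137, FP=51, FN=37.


Accuracy = (TP+TN)/(TP+TN+FP+FN)
= (150+137)/(375)
= 287/375 = 76.53%

76.53%


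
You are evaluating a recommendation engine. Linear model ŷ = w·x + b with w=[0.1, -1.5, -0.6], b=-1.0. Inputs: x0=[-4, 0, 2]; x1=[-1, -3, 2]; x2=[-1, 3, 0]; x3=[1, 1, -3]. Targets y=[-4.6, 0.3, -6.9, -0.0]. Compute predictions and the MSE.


ŷ0 = (0.1)·(-4) + (-1.5)·(0) + (-0.6)·(2) - 1.0 = -2.6
ŷ1 = (0.1)·(-1) + (-1.5)·(-3) + (-0.6)·(2) - 1.0 = 2.2
ŷ2 = (0.1)·(-1) + (-1.5)·(3) + (-0.6)·(0) - 1.0 = -5.6
ŷ3 = (0.1)·(1) + (-1.5)·(1) + (-0.6)·(-3) - 1.0 = -0.6
errors² = [4.0, 3.61, 1.69, 0.36]
MSE = 9.6600/4 = 2.415

2.415


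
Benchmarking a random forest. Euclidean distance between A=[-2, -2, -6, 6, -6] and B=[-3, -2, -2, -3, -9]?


d = √((-2+ 3)² + (-2+ 2)² + (-6+ 2)² + (6+ 3)² + (-6+ 9)²)
  = √(1 + 0 + 16 + 81 + 9)
  = √107 = 10.3441

10.3441


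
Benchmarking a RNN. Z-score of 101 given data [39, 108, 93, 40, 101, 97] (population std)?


μ = 79.6667, σ = 28.7615
z = (101 - 79.6667)/28.7615 = 0.7417

0.7417


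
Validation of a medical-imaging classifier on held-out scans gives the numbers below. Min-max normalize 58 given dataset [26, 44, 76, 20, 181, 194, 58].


min=20, max=194
(58-20)/(194-20) = 38/174 = 0.2184

0.2184


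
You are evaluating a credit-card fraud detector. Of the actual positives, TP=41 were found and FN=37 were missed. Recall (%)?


Recall = TP/(TP+FN)
= 41/(41+37)
= 41/78 = 52.56%

52.56%


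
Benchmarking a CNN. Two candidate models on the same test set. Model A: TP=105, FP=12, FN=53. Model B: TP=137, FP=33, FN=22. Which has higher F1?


Model A: P=105/117=0.8974, R=105/158=0.6646, F1=2PR/(P+R)=2TP/(2TP+FP+FN)=210/275=0.7636
Model B: P=137/170=0.8059, R=137/159=0.8616, F1=2PR/(P+R)=2TP/(2TP+FP+FN)=274/329=0.8328
0.7636 < 0.8328 → Model B

Model B


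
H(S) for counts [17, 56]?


Probabilities: [17/73, 56/73] ≈ [0.2329, 0.7671]
H = -((17/73)·log₂(17/73) + (56/73)·log₂(56/73))
  = 0.783 bits

0.783 bits


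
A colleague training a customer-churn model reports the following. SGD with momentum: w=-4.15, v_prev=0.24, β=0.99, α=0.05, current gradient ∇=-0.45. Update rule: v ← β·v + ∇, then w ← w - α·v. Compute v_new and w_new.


v_new = 0.99·0.24 - 0.45 = 0.2376 - 0.45 = -0.2124
w_new = -4.15 - 0.05·-0.2124 = -4.15 + 0.01062 = -4.13938

v_new=-0.2124, w_new=-4.13938


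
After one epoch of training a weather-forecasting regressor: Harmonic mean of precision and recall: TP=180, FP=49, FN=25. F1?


Precision = 180/229 = 0.786
Recall = 180/205 = 0.878
F1 = 2·P·R/(P+R) = 2·TP/(2·TP+FP+FN) = 360/(360+49+25) = 360/434 = 0.8295

0.8295


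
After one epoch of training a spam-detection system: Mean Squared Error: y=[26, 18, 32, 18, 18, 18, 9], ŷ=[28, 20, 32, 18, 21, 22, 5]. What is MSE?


Squared errors: (26-28)²=4, (18-20)²=4, (32-32)²=0, (18-18)²=0, (18-21)²=9, (18-22)²=16, (9-5)²=16
Sum = 49
MSE = 49/7 = 7

7


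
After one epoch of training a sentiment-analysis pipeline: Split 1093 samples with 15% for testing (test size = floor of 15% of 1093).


Test = ⌊1093·15/100⌋ = 163
Train = 1093 - 163 = 930

Train: 930, Test: 163


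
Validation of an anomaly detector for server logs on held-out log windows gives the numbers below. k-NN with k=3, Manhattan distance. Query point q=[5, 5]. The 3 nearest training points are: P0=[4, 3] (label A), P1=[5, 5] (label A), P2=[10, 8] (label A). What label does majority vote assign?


d(q,P0) = 3  (label A)
d(q,P1) = 0  (label A)
d(q,P2) = 8  (label A)
Votes: A=3, B=0
Majority → A

A


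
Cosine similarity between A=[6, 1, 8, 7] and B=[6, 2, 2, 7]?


A·B = 6·6 + 1·2 + 8·2 + 7·7 = 103
‖A‖ = √150 = 12.2474, ‖B‖ = √93 = 9.6437
cos = 103/(√150·√93) = 103/√13950 = 0.8721

0.8721


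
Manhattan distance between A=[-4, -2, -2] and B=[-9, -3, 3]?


d = |-4+ 9| + |-2+ 3| + |-2-3|
  = 5 + 1 + 5
  = 11

11


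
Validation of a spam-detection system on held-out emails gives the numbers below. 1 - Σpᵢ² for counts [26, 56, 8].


Probabilities: [26/90, 56/90, 8/90] ≈ [0.2889, 0.6222, 0.0889]
Σpᵢ² = (676 + 3136 + 64)/90² = 3876/8100
Gini = 1 - Σpᵢ² = 1 - 3876/8100 = 0.5215

0.5215


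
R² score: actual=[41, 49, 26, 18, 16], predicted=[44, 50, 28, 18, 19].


ȳ = 30
SS_res = Σ(y-ŷ)² = 23
SS_tot = Σ(y-ȳ)² = 838
R² = 1 - SS_res/SS_tot = 1 - 0.0274 = 0.9726

0.9726


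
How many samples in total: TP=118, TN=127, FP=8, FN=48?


Total = TP + TN + FP + FN
= 118 + 127 + 8 + 48
= 301
(Predicted positive: 126, predicted negative: 175)

301


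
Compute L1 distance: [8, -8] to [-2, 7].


d = |8+ 2| + |-8-7|
  = 10 + 15
  = 25

25


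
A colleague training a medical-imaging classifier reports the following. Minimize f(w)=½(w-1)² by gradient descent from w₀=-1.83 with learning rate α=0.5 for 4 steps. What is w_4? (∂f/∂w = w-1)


step 1: grad = -1.83-1 = -2.83; w = -1.83 - 0.5·(-2.83) = -0.415
step 2: grad = -0.415-1 = -1.415; w = -0.415 - 0.5·(-1.415) = 0.2925
step 3: grad = 0.2925-1 = -0.7075; w = 0.2925 - 0.5·(-0.7075) = 0.64625
step 4: grad = 0.64625-1 = -0.35375; w = 0.64625 - 0.5·(-0.35375) = 0.823125

0.823125


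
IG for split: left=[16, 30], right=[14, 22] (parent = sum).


Parent = [30, 52], H_parent = 0.9474
H_left = 0.9321 (n=46), H_right = 0.9641 (n=36)
H_children = (46/82)·0.9321 + (36/82)·0.9641 = 0.9461
IG = 0.9474 - 0.9461 = 0.0013

0.0013


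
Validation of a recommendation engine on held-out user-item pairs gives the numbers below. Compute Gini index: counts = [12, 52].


Probabilities: [12/64, 52/64] ≈ [0.1875, 0.8125]
Σpᵢ² = (144 + 2704)/64² = 2848/4096
Gini = 1 - Σpᵢ² = 1 - 2848/4096 = 0.3047

0.3047


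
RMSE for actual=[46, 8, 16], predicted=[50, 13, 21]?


MSE = 66/3 = 22
RMSE = √(66/3) = 4.6904

4.6904


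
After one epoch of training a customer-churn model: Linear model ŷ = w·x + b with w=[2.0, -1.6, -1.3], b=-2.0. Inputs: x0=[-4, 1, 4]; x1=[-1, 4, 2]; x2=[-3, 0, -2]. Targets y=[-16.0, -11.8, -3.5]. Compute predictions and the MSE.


ŷ0 = (2.0)·(-4) + (-1.6)·(1) + (-1.3)·(4) - 2.0 = -16.8
ŷ1 = (2.0)·(-1) + (-1.6)·(4) + (-1.3)·(2) - 2.0 = -13.0
ŷ2 = (2.0)·(-3) + (-1.6)·(0) + (-1.3)·(-2) - 2.0 = -5.4
errors² = [0.64, 1.44, 3.61]
MSE = 5.6900/3 = 1.8967

1.8967


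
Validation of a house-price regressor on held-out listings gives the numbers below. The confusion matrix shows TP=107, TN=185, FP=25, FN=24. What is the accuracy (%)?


Accuracy = (TP+TN)/(TP+TN+FP+FN)
= (107+185)/(341)
= 292/341 = 85.63%

85.63%


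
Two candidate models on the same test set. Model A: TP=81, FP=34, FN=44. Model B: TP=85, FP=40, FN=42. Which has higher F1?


Model A: P=81/115=0.7043, R=81/125=0.648, F1=2PR/(P+R)=2TP/(2TP+FP+FN)=162/240=0.675
Model B: P=85/125=0.68, R=85/127=0.6693, F1=2PR/(P+R)=2TP/(2TP+FP+FN)=170/252=0.6746
0.675 > 0.6746 → Model A

Model A


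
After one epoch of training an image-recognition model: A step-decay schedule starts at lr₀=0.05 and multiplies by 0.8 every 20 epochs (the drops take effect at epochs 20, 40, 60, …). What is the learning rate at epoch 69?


n_drops = ⌊69/20⌋ = 3
lr = 0.05·0.8^3 = 0.05·0.512 = 0.0256

0.0256


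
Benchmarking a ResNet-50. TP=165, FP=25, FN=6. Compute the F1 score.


Precision = 165/190 = 0.8684
Recall = 165/171 = 0.9649
F1 = 2·P·R/(P+R) = 2·TP/(2·TP+FP+FN) = 330/(330+25+6) = 330/361 = 0.9141

0.9141


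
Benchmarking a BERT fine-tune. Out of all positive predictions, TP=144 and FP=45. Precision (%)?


Precision = TP/(TP+FP)
= 144/(144+45)
= 144/189 = 76.19%

76.19%


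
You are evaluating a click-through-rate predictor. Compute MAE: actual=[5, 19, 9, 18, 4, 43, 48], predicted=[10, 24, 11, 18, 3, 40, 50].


Absolute errors: |5-10|=5, |19-24|=5, |9-11|=2, |18-18|=0, |4-3|=1, |43-40|=3, |48-50|=2
Sum = 18
MAE = 18/7 = 18/7

18/7


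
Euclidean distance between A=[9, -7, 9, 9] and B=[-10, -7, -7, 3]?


d = √((9+ 10)² + (-7+ 7)² + (9+ 7)² + (9-3)²)
  = √(361 + 0 + 256 + 36)
  = √653 = 25.5539

25.5539


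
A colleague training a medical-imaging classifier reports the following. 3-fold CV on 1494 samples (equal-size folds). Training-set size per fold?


Fold size = 1494/3 = 498
Training per fold = 1494 - 498 = 996

996


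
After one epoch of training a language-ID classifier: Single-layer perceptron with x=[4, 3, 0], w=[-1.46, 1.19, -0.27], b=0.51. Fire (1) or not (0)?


z = (4)·(-1.46) + (3)·(1.19) + (0)·(-0.27) + 0.51
  = -1.76
step(z) = 0 (z<0)

0


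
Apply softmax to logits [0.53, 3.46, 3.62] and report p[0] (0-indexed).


Exponentials: e^0.53=1.6989, e^3.46=31.817, e^3.62=37.3376
Sum = 70.8535
Softmax = [0.024, 0.4491, 0.527]
p[0] = 1.6989/70.8535 = 0.024

0.024


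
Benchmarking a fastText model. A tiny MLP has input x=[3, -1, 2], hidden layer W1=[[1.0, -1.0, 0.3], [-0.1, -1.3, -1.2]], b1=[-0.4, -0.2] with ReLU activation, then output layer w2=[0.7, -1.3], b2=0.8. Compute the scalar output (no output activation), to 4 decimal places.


z1[0] = (1.0)·(3) + (-1.0)·(-1) + (0.3)·(2) - 0.4 = 4.2
z1[1] = (-0.1)·(3) + (-1.3)·(-1) + (-1.2)·(2) - 0.2 = -1.6
h = ReLU(z1) = [4.2, 0.0]
output = (0.7)·(4.2) + (-1.3)·(0.0) + 0.8 = 3.74

3.74


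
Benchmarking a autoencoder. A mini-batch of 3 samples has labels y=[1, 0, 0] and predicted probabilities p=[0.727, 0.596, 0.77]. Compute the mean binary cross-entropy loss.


L[0] = -ln(0.727) = 0.3188
L[1] = -ln(1-0.596) = -ln(0.404) = 0.9063
L[2] = -ln(1-0.77) = -ln(0.23) = 1.4697
mean = (0.3188 + 0.9063 + 1.4697)/3 = 0.8983

0.8983


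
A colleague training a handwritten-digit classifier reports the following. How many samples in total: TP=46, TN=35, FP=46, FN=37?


Total = TP + TN + FP + FN
= 46 + 35 + 46 + 37
= 164
(Predicted positive: 92, predicted negative: 72)

164


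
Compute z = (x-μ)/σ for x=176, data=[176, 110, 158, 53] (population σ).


μ = 124.25, σ = 47.6884
z = (176 - 124.25)/47.6884 = 1.0852

1.0852


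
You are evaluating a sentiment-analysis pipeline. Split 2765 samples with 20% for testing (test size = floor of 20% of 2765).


Test = ⌊2765·20/100⌋ = 553
Train = 2765 - 553 = 2212

Train: 2212, Test: 553


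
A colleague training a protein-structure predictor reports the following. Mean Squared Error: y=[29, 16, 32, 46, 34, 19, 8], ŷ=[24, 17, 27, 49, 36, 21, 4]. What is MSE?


Squared errors: (29-24)²=25, (16-17)²=1, (32-27)²=25, (46-49)²=9, (34-36)²=4, (19-21)²=4, (8-4)²=16
Sum = 84
MSE = 84/7 = 12

12


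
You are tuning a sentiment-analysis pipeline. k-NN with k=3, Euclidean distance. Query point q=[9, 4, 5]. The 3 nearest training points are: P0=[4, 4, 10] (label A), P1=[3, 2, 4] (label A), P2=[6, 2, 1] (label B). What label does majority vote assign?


d(q,P0) = 7.0711  (label A)
d(q,P1) = 6.4031  (label A)
d(q,P2) = 5.3852  (label B)
Votes: A=2, B=1
Majority → A

A


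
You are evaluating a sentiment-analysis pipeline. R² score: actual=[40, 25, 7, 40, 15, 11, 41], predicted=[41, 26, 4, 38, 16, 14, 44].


ȳ = 25.5714
SS_res = Σ(y-ŷ)² = 34
SS_tot = Σ(y-ȳ)² = 1323.71
R² = 1 - SS_res/SS_tot = 1 - 0.0257 = 0.9743

0.9743


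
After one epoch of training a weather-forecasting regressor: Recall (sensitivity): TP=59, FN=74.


Recall = TP/(TP+FN)
= 59/(59+74)
= 59/133 = 44.36%

44.36%


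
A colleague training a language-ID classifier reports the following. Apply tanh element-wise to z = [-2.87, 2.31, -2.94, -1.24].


tanh(-2.87) = -0.9936
tanh(2.31) = 0.9805
tanh(-2.94) = -0.9944
tanh(-1.24) = -0.8455
result = [-0.9936, 0.9805, -0.9944, -0.8455]

[-0.9936, 0.9805, -0.9944, -0.8455]


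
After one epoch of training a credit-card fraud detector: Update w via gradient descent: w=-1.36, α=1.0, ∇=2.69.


w_new = w - α·∇
= -1.36 - 1.0·2.69
= -1.36 - 2.69
= -4.05

-4.05


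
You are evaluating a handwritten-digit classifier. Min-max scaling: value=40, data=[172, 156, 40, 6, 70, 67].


min=6, max=172
(40-6)/(172-6) = 34/166 = 0.2048

0.2048


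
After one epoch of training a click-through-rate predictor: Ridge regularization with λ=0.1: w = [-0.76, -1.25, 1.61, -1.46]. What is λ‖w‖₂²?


‖w‖₂² = (-0.76)² + (-1.25)² + (1.61)² + (-1.46)²
     = 0.5776 + 1.5625 + 2.5921 + 2.1316
     = 6.8638
λ·‖w‖₂² = 0.1·6.8638 = 0.68638

0.68638


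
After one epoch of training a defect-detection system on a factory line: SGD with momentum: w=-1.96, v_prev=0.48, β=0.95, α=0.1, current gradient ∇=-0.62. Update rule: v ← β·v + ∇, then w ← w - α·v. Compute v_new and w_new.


v_new = 0.95·0.48 - 0.62 = 0.456 - 0.62 = -0.164
w_new = -1.96 - 0.1·-0.164 = -1.96 + 0.0164 = -1.9436

v_new=-0.164, w_new=-1.9436


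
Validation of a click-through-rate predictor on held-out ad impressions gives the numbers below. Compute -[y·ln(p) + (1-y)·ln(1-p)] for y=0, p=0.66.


BCE = -[y·ln(p) + (1-y)·ln(1-p)]
= -0 - 1·ln(1-0.66)
= -ln(0.34) = 1.0788

1.0788


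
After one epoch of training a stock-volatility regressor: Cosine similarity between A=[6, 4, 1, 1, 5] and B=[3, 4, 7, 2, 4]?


A·B = 6·3 + 4·4 + 1·7 + 1·2 + 5·4 = 63
‖A‖ = √79 = 8.8882, ‖B‖ = √94 = 9.6954
cos = 63/(√79·√94) = 63/√7426 = 0.7311

0.7311


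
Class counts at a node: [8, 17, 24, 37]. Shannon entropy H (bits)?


Probabilities: [8/86, 17/86, 24/86, 37/86] ≈ [0.093, 0.1977, 0.2791, 0.4302]
H = -((8/86)·log₂(8/86) + (17/86)·log₂(17/86) + (24/86)·log₂(24/86) + (37/86)·log₂(37/86))
  = 1.8184 bits

1.8184 bits


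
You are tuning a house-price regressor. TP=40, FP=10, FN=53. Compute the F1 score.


Precision = 40/50 = 0.8
Recall = 40/93 = 0.4301
F1 = 2·P·R/(P+R) = 2·TP/(2·TP+FP+FN) = 80/(80+10+53) = 80/143 = 0.5594

0.5594


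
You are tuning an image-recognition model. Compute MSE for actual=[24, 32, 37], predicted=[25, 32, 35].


Squared errors: (24-25)²=1, (32-32)²=0, (37-35)²=4
Sum = 5
MSE = 5/3 = 5/3

5/3


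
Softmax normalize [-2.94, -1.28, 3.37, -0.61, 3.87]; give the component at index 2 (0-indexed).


Exponentials: e^-2.94=0.0529, e^-1.28=0.278, e^3.37=29.0785, e^-0.61=0.5434, e^3.87=47.9424
Sum = 77.8952
Softmax = [0.0007, 0.0036, 0.3733, 0.007, 0.6155]
p[2] = 29.0785/77.8952 = 0.3733

0.3733


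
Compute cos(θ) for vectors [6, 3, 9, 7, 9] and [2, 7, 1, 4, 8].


A·B = 6·2 + 3·7 + 9·1 + 7·4 + 9·8 = 142
‖A‖ = √256 = 16, ‖B‖ = √134 = 11.5758
cos = 142/(√256·√134) = 142/√34304 = 0.7667

0.7667


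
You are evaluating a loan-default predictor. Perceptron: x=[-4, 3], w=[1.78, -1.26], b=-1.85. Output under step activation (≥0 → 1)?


z = (-4)·(1.78) + (3)·(-1.26) - 1.85
  = -12.75
step(z) = 0 (z<0)

0


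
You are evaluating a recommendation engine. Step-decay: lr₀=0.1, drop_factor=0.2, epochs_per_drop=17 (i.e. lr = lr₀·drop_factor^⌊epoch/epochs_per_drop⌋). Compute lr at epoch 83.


n_drops = ⌊83/17⌋ = 4
lr = 0.1·0.2^4 = 0.1·0.0016 = 0.00016

0.00016


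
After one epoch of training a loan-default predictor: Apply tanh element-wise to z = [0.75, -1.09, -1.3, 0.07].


tanh(0.75) = 0.6351
tanh(-1.09) = -0.7969
tanh(-1.3) = -0.8617
tanh(0.07) = 0.0699
result = [0.6351, -0.7969, -0.8617, 0.0699]

[0.6351, -0.7969, -0.8617, 0.0699]


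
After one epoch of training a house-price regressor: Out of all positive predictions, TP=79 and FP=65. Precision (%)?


Precision = TP/(TP+FP)
= 79/(79+65)
= 79/144 = 54.86%

54.86%


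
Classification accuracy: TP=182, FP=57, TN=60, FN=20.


Accuracy = (TP+TN)/(TP+TN+FP+FN)
= (182+60)/(319)
= 242/319 = 75.86%

75.86%


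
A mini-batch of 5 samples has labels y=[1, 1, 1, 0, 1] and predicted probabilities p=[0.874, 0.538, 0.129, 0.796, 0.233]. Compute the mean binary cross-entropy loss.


L[0] = -ln(0.874) = 0.1347
L[1] = -ln(0.538) = 0.6199
L[2] = -ln(0.129) = 2.0479
L[3] = -ln(1-0.796) = -ln(0.204) = 1.5896
L[4] = -ln(0.233) = 1.4567
mean = (0.1347 + 0.6199 + 2.0479 + 1.5896 + 1.4567)/5 = 1.1698

1.1698


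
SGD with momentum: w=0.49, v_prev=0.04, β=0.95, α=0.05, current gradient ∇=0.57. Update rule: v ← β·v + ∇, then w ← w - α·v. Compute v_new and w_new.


v_new = 0.95·0.04 + 0.57 = 0.038 + 0.57 = 0.608
w_new = 0.49 - 0.05·0.608 = 0.49 - 0.0304 = 0.4596

v_new=0.608, w_new=0.4596


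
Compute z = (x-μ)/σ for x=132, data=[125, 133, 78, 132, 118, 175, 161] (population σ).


μ = 131.7143, σ = 28.9123
z = (132 - 131.7143)/28.9123 = 0.0099

0.0099


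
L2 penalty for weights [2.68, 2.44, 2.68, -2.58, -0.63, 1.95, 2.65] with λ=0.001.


‖w‖₂² = (2.68)² + (2.44)² + (2.68)² + (-2.58)² + (-0.63)² + (1.95)² + (2.65)²
     = 7.1824 + 5.9536 + 7.1824 + 6.6564 + 0.3969 + 3.8025 + 7.0225
     = 38.1967
λ·‖w‖₂² = 0.001·38.1967 = 0.038197

0.038197


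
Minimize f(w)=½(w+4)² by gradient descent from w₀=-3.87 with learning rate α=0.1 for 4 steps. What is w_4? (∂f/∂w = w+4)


step 1: grad = -3.87+4 = 0.13; w = -3.87 - 0.1·(0.13) = -3.883
step 2: grad = -3.883+4 = 0.117; w = -3.883 - 0.1·(0.117) = -3.8947
step 3: grad = -3.8947+4 = 0.1053; w = -3.8947 - 0.1·(0.1053) = -3.90523
step 4: grad = -3.90523+4 = 0.09477; w = -3.90523 - 0.1·(0.09477) = -3.914707

-3.914707


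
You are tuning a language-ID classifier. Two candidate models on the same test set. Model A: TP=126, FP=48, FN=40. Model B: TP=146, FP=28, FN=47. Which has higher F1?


Model A: P=126/174=0.7241, R=126/166=0.759, F1=2PR/(P+R)=2TP/(2TP+FP+FN)=252/340=0.7412
Model B: P=146/174=0.8391, R=146/193=0.7565, F1=2PR/(P+R)=2TP/(2TP+FP+FN)=292/367=0.7956
0.7412 < 0.7956 → Model B

Model B
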